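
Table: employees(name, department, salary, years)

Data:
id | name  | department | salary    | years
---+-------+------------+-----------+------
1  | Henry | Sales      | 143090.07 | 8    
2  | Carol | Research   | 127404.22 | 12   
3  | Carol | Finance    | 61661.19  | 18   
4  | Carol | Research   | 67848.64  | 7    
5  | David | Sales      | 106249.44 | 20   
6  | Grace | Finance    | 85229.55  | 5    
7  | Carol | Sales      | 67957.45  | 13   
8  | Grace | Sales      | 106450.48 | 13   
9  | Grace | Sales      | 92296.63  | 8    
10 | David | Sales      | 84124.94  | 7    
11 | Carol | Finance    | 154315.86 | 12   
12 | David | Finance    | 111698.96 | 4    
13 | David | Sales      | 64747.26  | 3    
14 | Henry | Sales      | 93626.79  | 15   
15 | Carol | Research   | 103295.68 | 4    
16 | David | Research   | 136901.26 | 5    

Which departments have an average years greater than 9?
SELECT department, AVG(years)
FROM employees
GROUP BY department
HAVING AVG(years) > 9

Result:
  Finance: avg=9.75
  Sales: avg=10.88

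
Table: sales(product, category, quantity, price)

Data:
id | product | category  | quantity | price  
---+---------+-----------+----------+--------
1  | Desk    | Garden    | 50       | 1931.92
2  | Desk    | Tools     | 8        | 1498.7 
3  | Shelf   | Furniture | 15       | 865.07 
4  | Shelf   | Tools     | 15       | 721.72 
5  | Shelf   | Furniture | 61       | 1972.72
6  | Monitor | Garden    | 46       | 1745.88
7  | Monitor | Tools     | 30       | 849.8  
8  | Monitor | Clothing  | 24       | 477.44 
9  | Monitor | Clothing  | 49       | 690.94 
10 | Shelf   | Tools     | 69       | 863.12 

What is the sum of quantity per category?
SELECT category, SUM(quantity) as result
FROM sales
GROUP BY category

Result:
  Clothing: 73
  Furniture: 76
  Garden: 96
  Tools: 122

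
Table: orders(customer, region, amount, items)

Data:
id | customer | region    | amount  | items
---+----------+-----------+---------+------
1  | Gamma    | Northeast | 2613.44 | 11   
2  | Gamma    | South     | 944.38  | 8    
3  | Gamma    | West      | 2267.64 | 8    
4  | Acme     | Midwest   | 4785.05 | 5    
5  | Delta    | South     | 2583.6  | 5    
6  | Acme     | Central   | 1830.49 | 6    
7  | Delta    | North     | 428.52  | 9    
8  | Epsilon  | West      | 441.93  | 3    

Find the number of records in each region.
SELECT region, COUNT(*) as count
FROM orders
GROUP BY region

Result:
  Central: 1
  Midwest: 1
  North: 1
  Northeast: 1
  South: 2
  West: 2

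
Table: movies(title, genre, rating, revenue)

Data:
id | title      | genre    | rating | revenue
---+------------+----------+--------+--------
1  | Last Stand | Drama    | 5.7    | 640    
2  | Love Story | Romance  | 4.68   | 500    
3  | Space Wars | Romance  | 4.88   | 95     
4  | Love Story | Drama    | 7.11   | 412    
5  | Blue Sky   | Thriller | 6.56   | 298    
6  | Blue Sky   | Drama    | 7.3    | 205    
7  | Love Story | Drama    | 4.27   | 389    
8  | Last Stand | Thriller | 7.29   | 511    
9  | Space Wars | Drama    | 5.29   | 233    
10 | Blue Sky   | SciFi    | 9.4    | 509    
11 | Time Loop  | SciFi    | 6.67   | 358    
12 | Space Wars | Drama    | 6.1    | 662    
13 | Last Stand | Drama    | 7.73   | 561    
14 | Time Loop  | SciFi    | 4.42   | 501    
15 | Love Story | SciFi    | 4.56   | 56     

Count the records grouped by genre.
SELECT genre, COUNT(*) as count
FROM movies
GROUP BY genre

Result:
  Drama: 7
  Romance: 2
  SciFi: 4
  Thriller: 2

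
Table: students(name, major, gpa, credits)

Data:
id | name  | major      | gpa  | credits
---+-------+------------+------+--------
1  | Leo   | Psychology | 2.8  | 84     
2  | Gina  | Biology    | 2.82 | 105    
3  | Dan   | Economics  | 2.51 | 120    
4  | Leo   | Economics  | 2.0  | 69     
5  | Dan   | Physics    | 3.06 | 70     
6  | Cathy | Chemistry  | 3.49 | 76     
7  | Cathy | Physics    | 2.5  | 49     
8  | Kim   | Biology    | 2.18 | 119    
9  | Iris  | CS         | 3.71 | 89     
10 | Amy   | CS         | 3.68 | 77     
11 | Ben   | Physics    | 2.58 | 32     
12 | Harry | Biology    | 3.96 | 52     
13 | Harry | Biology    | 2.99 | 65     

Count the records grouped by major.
SELECT major, COUNT(*) as count
FROM students
GROUP BY major

Result:
  Biology: 4
  CS: 2
  Chemistry: 1
  Economics: 2
  Physics: 3
  Psychology: 1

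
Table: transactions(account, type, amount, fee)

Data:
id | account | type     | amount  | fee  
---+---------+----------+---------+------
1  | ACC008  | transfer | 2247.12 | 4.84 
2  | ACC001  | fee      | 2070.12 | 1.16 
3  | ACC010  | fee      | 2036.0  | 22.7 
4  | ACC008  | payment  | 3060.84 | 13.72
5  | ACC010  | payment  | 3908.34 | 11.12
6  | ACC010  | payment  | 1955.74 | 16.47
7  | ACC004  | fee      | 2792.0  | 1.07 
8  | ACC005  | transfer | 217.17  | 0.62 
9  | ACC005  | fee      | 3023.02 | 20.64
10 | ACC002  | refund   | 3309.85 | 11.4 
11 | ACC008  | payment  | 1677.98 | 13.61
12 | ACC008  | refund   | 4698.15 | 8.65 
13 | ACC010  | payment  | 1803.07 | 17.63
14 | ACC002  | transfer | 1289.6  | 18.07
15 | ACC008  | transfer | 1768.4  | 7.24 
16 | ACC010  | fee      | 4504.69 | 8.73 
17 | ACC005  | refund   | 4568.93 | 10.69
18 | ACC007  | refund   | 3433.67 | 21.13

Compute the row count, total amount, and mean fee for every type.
SELECT type,
       COUNT(*) as cnt,
       SUM(amount) as total_amount,
       AVG(fee) as avg_fee
FROM transactions
GROUP BY type

Result:
  fee: 5 records, 14425.83 total amount, 10.86 avg fee
  payment: 5 records, 12405.97 total amount, 14.51 avg fee
  refund: 4 records, 16010.60 total amount, 12.97 avg fee
  transfer: 4 records, 5522.29 total amount, 7.69 avg fee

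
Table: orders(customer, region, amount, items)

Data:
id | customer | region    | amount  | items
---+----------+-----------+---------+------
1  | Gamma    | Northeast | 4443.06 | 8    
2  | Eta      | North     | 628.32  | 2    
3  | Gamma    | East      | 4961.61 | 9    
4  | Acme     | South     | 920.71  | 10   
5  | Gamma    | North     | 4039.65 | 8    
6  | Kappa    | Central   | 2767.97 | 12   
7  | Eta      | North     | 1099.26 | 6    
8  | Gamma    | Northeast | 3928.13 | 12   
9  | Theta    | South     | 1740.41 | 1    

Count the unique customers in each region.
SELECT region, COUNT(DISTINCT customer)
FROM orders
GROUP BY region

Result:
  Central: 1 distinct
  East: 1 distinct
  North: 2 distinct
  Northeast: 1 distinct
  South: 2 distinct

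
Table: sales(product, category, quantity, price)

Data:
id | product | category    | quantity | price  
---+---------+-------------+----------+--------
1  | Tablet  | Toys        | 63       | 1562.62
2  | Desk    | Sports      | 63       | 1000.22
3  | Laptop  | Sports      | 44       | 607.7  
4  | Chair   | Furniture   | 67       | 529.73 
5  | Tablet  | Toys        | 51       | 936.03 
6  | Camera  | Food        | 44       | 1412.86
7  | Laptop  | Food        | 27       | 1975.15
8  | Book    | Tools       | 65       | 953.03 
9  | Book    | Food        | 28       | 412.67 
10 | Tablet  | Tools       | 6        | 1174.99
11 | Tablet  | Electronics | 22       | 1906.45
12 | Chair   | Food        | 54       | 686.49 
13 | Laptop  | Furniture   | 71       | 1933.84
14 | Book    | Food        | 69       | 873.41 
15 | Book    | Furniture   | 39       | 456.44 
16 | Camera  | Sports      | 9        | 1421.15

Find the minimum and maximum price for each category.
SELECT category, MIN(price), MAX(price)
FROM sales
GROUP BY category

Result:
  Electronics: min=1906.45, max=1906.45
  Food: min=412.67, max=1975.15
  Furniture: min=456.44, max=1933.84
  Sports: min=607.70, max=1421.15
  Tools: min=953.03, max=1174.99
  Toys: min=936.03, max=1562.62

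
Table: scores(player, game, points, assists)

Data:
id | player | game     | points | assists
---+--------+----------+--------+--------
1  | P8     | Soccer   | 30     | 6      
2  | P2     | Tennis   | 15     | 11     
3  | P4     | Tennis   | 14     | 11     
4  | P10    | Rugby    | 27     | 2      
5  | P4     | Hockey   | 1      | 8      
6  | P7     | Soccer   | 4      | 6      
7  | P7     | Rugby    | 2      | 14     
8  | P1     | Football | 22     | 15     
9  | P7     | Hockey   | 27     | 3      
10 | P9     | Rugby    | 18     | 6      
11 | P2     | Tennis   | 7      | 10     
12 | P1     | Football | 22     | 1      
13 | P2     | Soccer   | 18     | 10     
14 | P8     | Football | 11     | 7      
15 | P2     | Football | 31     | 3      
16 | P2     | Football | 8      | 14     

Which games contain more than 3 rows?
SELECT game, COUNT(*) as cnt
FROM scores
GROUP BY game
HAVING COUNT(*) > 3

Result:
  Football: 5

Note: HAVING filters groups after aggregation, WHERE filters rows before.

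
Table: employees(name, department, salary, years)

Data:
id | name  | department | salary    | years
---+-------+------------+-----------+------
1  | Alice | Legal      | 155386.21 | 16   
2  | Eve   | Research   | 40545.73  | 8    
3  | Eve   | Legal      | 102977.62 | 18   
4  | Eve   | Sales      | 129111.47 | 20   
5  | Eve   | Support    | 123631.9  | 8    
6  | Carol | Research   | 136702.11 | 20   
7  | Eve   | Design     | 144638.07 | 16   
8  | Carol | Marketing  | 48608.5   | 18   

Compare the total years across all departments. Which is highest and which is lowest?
SELECT department, SUM(years)
FROM employees
GROUP BY department
ORDER BY SUM(years)

All groups:
  Support: 8
  Design: 16
  Marketing: 18
  Sales: 20
  Research: 28
  Legal: 34

Highest: Legal (34)
Lowest: Support (8)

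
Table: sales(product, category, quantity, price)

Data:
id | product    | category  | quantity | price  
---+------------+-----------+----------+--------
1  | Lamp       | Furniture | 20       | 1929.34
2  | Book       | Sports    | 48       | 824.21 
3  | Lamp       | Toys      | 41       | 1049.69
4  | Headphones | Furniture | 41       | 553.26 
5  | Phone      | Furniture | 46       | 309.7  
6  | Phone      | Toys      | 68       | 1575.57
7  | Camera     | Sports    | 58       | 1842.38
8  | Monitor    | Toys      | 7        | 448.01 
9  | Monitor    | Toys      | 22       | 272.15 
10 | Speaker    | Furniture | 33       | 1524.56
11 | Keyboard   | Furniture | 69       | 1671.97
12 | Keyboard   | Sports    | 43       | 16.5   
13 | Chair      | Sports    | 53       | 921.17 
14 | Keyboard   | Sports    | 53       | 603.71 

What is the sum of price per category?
SELECT category, SUM(price) as result
FROM sales
GROUP BY category

Result:
  Furniture: 5988.83
  Sports: 4207.97
  Toys: 3345.42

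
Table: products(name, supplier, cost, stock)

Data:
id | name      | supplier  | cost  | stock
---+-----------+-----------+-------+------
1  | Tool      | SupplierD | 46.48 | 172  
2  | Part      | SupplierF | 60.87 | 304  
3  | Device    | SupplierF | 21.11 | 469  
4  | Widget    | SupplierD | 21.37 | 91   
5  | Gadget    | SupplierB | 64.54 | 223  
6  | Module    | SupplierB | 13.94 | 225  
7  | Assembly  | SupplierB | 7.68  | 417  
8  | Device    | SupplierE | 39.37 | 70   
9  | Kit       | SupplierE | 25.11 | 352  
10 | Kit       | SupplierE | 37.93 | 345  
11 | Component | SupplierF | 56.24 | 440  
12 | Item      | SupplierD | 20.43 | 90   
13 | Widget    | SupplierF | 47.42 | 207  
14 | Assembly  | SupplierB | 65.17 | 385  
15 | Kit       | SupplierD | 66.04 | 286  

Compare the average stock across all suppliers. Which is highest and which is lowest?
SELECT supplier, AVG(stock)
FROM products
GROUP BY supplier
ORDER BY AVG(stock)

All groups:
  SupplierD: 159.75
  SupplierE: 255.67
  SupplierB: 312.50
  SupplierF: 355.00

Highest: SupplierF (355.00)
Lowest: SupplierD (159.75)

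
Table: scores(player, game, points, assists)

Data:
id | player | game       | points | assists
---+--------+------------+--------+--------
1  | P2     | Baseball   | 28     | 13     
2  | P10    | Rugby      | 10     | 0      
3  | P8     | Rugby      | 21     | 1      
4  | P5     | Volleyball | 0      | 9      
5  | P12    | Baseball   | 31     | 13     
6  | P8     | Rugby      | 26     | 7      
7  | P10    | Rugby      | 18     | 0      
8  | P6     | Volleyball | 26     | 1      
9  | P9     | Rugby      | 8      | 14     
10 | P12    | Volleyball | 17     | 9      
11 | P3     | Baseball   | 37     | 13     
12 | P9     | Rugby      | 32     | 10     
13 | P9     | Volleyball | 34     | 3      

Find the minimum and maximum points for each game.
SELECT game, MIN(points), MAX(points)
FROM scores
GROUP BY game

Result:
  Baseball: min=28, max=37
  Rugby: min=8, max=32
  Volleyball: min=0, max=34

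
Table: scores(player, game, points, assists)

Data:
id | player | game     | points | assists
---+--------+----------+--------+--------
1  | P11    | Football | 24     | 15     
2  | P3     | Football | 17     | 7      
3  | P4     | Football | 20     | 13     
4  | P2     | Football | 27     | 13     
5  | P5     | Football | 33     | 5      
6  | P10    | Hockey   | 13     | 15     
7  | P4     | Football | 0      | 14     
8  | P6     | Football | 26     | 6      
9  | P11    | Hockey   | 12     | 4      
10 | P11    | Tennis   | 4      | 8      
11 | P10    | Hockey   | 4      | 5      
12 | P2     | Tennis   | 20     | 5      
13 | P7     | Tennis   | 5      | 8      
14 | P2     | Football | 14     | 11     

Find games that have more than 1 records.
SELECT game, COUNT(*) as cnt
FROM scores
GROUP BY game
HAVING COUNT(*) > 1

Result:
  Football: 8
  Hockey: 3
  Tennis: 3

Note: HAVING filters groups after aggregation, WHERE filters rows before.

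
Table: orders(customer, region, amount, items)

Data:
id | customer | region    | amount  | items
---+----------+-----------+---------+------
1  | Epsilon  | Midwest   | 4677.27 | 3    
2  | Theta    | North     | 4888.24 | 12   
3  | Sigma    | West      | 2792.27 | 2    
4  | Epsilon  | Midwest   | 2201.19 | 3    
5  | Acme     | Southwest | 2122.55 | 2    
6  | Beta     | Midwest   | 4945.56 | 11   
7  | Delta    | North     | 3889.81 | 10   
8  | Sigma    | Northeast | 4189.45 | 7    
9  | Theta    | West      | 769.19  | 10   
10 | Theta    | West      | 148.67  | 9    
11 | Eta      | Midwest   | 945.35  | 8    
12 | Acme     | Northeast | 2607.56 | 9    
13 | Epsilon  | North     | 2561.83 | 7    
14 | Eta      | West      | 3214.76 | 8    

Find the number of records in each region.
SELECT region, COUNT(*) as count
FROM orders
GROUP BY region

Result:
  Midwest: 4
  North: 3
  Northeast: 2
  Southwest: 1
  West: 4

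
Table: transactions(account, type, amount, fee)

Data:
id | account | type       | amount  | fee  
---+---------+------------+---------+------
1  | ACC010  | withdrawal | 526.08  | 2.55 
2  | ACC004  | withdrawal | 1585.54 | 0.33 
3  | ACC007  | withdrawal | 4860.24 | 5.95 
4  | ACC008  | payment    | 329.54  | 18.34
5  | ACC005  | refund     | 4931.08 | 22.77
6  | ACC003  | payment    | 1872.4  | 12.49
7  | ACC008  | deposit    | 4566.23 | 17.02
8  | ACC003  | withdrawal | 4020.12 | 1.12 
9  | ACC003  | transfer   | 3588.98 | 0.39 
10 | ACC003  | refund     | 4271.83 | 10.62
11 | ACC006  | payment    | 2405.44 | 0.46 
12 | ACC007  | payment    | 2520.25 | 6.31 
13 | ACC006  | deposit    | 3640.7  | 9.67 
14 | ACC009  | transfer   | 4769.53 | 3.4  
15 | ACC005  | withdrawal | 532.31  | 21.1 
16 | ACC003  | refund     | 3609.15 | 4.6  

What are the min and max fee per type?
SELECT type, MIN(fee), MAX(fee)
FROM transactions
GROUP BY type

Result:
  deposit: min=9.67, max=17.02
  payment: min=0.46, max=18.34
  refund: min=4.60, max=22.77
  transfer: min=0.39, max=3.40
  withdrawal: min=0.33, max=21.10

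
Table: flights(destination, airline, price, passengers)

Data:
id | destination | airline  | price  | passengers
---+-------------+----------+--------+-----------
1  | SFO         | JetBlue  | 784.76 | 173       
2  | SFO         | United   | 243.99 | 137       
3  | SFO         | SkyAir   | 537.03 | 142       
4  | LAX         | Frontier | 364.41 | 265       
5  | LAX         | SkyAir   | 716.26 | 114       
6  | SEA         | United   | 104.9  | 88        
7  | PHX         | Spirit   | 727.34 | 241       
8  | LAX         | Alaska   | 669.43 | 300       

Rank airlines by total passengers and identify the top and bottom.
SELECT airline, SUM(passengers)
FROM flights
GROUP BY airline
ORDER BY SUM(passengers)

All groups:
  JetBlue: 173
  United: 225
  Spirit: 241
  SkyAir: 256
  Frontier: 265
  Alaska: 300

Highest: Alaska (300)
Lowest: JetBlue (173)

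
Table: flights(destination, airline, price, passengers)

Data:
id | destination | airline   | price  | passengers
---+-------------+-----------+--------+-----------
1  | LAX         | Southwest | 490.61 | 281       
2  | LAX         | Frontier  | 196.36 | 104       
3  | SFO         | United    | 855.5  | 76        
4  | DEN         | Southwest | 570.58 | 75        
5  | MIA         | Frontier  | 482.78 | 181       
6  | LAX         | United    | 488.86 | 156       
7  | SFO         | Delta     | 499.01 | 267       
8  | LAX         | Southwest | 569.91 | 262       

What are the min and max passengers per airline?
SELECT airline, MIN(passengers), MAX(passengers)
FROM flights
GROUP BY airline

Result:
  Delta: min=267, max=267
  Frontier: min=104, max=181
  Southwest: min=75, max=281
  United: min=76, max=156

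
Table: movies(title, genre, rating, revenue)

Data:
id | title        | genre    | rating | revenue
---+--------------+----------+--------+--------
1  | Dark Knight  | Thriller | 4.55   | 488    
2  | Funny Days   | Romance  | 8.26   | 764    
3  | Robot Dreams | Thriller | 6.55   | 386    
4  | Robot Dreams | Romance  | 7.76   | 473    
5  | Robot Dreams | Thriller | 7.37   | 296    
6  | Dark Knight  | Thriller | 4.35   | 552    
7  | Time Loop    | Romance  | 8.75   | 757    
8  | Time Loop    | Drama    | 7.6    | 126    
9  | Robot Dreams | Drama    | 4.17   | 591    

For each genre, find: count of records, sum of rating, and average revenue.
SELECT genre,
       COUNT(*) as cnt,
       SUM(rating) as total_rating,
       AVG(revenue) as avg_revenue
FROM movies
GROUP BY genre

Result:
  Drama: 2 records, 11.77 total rating, 358.50 avg revenue
  Romance: 3 records, 24.77 total rating, 664.67 avg revenue
  Thriller: 4 records, 22.82 total rating, 430.50 avg revenue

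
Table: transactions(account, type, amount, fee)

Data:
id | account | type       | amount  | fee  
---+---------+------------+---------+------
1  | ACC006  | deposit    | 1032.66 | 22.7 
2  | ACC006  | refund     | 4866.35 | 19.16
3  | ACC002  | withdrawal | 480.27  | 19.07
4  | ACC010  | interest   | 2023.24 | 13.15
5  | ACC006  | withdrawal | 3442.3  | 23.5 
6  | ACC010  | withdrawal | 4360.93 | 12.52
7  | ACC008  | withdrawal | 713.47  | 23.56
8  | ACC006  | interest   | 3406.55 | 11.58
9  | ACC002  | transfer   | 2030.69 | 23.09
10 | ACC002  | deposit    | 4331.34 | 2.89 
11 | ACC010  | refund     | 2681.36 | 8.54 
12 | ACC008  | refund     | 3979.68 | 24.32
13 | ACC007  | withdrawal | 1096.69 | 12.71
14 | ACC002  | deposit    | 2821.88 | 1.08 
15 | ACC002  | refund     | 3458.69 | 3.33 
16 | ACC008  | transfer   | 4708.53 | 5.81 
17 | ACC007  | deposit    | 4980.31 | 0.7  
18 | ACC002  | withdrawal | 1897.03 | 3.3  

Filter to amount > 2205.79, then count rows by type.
SELECT type, COUNT(*)
FROM transactions
WHERE amount > 2205.79
GROUP BY type

Note: WHERE filters rows before grouping.

Result:
  deposit: 3
  interest: 1
  refund: 4
  transfer: 1
  withdrawal: 2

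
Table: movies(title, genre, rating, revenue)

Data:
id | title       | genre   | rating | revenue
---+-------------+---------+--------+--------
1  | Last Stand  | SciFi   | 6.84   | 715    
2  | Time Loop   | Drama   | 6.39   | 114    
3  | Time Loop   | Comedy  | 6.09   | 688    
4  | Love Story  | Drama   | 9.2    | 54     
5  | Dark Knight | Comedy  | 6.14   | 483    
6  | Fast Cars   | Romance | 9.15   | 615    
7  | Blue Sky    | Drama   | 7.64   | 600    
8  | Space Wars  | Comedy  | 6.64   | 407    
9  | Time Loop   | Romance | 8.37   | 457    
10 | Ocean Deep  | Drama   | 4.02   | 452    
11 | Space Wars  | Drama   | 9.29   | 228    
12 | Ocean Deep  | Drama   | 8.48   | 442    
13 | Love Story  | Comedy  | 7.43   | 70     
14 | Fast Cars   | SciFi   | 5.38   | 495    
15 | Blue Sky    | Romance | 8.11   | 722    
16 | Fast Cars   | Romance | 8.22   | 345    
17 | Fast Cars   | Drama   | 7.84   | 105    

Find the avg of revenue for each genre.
SELECT genre, AVG(revenue) as result
FROM movies
GROUP BY genre

Result:
  Comedy: 412.00
  Drama: 285.00
  Romance: 534.75
  SciFi: 605.00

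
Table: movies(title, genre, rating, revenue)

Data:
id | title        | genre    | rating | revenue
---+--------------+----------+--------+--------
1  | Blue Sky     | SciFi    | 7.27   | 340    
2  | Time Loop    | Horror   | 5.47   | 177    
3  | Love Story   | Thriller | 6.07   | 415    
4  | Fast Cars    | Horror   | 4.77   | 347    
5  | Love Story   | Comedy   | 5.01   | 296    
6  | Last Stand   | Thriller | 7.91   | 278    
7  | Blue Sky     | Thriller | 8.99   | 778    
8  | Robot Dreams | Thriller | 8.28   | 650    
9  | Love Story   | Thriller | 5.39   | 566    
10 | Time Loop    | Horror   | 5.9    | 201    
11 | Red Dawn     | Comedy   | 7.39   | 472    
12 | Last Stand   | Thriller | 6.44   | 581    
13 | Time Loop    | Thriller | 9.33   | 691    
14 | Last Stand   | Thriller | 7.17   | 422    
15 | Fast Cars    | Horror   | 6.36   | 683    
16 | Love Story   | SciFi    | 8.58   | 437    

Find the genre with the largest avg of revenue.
SELECT genre, AVG(revenue) as val
FROM movies
GROUP BY genre
ORDER BY val DESC
LIMIT 1

Result: Thriller with avg(revenue) = 547.63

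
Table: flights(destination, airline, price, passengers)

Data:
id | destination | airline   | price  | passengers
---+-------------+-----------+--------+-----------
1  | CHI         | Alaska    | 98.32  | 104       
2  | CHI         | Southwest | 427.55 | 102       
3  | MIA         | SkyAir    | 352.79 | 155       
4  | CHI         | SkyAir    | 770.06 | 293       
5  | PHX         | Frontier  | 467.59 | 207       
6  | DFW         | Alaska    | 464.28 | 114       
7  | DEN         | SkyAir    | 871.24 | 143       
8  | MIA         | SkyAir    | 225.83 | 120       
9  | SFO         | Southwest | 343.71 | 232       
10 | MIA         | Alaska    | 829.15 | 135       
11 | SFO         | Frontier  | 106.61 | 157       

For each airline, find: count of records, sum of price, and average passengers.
SELECT airline,
       COUNT(*) as cnt,
       SUM(price) as total_price,
       AVG(passengers) as avg_passengers
FROM flights
GROUP BY airline

Result:
  Alaska: 3 records, 1391.75 total price, 117.67 avg passengers
  Frontier: 2 records, 574.20 total price, 182.00 avg passengers
  SkyAir: 4 records, 2219.92 total price, 177.75 avg passengers
  Southwest: 2 records, 771.26 total price, 167.00 avg passengers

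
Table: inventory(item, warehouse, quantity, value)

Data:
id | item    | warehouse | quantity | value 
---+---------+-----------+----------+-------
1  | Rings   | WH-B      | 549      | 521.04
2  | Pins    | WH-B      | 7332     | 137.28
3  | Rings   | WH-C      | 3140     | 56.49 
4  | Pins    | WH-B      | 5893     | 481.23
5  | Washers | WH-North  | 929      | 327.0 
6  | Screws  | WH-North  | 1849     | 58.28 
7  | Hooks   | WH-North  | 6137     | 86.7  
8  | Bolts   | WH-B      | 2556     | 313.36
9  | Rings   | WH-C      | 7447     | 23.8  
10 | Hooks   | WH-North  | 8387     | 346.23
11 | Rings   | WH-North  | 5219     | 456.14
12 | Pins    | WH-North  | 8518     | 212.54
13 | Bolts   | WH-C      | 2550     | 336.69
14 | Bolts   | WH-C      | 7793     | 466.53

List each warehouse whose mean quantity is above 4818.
SELECT warehouse, AVG(quantity)
FROM inventory
GROUP BY warehouse
HAVING AVG(quantity) > 4818

Result:
  WH-C: avg=5232.50
  WH-North: avg=5173.17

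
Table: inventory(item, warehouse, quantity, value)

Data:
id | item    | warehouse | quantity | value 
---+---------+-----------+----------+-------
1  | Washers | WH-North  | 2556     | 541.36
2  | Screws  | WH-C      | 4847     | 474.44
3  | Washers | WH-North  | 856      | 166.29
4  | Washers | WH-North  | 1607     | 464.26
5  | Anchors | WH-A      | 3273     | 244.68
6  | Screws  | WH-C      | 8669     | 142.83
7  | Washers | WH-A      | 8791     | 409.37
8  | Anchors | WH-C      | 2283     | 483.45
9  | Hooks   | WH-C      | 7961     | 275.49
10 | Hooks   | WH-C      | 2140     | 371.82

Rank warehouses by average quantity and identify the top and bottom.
SELECT warehouse, AVG(quantity)
FROM inventory
GROUP BY warehouse
ORDER BY AVG(quantity)

All groups:
  WH-North: 1673.00
  WH-C: 5180.00
  WH-A: 6032.00

Highest: WH-A (6032.00)
Lowest: WH-North (1673.00)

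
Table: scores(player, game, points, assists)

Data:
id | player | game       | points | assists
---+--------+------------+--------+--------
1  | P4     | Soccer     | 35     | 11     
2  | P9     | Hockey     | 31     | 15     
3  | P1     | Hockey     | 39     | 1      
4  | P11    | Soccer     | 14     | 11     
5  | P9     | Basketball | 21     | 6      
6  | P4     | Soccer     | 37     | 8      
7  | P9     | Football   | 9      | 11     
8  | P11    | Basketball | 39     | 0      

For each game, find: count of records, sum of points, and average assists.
SELECT game,
       COUNT(*) as cnt,
       SUM(points) as total_points,
       AVG(assists) as avg_assists
FROM scores
GROUP BY game

Result:
  Basketball: 2 records, 60 total points, 3.00 avg assists
  Football: 1 records, 9 total points, 11.00 avg assists
  Hockey: 2 records, 70 total points, 8.00 avg assists
  Soccer: 3 records, 86 total points, 10.00 avg assists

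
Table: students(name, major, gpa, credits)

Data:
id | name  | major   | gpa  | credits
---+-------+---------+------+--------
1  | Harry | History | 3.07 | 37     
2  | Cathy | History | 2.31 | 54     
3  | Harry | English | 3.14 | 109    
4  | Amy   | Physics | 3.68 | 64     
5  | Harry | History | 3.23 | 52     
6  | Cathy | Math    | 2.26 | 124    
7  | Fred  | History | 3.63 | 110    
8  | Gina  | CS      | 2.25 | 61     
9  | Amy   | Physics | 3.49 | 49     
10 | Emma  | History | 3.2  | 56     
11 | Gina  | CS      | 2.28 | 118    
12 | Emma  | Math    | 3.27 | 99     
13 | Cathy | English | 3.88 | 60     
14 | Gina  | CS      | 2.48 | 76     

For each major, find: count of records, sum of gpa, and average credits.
SELECT major,
       COUNT(*) as cnt,
       SUM(gpa) as total_gpa,
       AVG(credits) as avg_credits
FROM students
GROUP BY major

Result:
  CS: 3 records, 7.01 total gpa, 85.00 avg credits
  English: 2 records, 7.02 total gpa, 84.50 avg credits
  History: 5 records, 15.44 total gpa, 61.80 avg credits
  Math: 2 records, 5.53 total gpa, 111.50 avg credits
  Physics: 2 records, 7.17 total gpa, 56.50 avg credits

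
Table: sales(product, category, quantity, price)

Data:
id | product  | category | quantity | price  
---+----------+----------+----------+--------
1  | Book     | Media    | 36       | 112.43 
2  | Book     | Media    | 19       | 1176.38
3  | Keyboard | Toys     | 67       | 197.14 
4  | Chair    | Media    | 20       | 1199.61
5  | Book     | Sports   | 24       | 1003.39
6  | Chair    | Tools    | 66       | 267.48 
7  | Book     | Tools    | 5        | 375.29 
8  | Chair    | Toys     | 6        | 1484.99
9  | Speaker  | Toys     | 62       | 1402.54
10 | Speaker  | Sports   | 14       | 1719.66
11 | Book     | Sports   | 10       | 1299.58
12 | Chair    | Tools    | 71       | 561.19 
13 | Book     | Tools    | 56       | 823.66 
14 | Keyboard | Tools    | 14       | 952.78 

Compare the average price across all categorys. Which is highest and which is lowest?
SELECT category, AVG(price)
FROM sales
GROUP BY category
ORDER BY AVG(price)

All groups:
  Tools: 596.08
  Media: 829.47
  Toys: 1028.22
  Sports: 1340.88

Highest: Sports (1340.88)
Lowest: Tools (596.08)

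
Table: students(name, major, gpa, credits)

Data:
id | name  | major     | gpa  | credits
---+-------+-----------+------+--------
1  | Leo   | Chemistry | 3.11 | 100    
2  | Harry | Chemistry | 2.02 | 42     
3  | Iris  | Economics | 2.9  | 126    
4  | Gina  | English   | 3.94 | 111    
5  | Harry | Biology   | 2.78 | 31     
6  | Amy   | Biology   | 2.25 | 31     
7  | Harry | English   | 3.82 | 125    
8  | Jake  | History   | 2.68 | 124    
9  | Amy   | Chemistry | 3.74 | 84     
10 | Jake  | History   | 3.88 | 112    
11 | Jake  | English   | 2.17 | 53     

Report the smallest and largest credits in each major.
SELECT major, MIN(credits), MAX(credits)
FROM students
GROUP BY major

Result:
  Biology: min=31, max=31
  Chemistry: min=42, max=100
  Economics: min=126, max=126
  English: min=53, max=125
  History: min=112, max=124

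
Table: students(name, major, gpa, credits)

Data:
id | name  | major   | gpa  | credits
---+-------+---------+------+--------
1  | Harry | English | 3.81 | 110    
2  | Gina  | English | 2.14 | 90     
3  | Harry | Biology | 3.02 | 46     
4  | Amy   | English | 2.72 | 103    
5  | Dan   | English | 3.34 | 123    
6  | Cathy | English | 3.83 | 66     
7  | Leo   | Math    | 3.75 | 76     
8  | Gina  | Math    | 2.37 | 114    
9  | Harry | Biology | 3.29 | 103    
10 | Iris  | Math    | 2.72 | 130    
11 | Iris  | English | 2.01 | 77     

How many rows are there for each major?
SELECT major, COUNT(*) as count
FROM students
GROUP BY major

Result:
  Biology: 2
  English: 6
  Math: 3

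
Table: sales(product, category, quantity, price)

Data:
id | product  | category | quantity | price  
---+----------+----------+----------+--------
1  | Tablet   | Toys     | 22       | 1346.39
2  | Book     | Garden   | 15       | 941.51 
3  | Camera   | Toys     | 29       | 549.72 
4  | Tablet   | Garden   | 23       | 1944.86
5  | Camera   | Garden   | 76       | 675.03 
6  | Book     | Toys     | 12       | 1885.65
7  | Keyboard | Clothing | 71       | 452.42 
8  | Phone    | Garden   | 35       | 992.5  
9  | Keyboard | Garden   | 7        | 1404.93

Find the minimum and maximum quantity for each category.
SELECT category, MIN(quantity), MAX(quantity)
FROM sales
GROUP BY category

Result:
  Clothing: min=71, max=71
  Garden: min=7, max=76
  Toys: min=12, max=29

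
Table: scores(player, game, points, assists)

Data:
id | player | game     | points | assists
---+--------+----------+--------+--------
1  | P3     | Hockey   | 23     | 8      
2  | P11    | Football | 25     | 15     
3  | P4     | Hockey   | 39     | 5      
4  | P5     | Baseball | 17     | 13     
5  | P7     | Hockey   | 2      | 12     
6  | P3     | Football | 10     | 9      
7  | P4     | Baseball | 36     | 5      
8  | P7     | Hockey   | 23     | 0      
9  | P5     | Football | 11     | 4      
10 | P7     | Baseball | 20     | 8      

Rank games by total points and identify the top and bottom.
SELECT game, SUM(points)
FROM scores
GROUP BY game
ORDER BY SUM(points)

All groups:
  Football: 46
  Baseball: 73
  Hockey: 87

Highest: Hockey (87)
Lowest: Football (46)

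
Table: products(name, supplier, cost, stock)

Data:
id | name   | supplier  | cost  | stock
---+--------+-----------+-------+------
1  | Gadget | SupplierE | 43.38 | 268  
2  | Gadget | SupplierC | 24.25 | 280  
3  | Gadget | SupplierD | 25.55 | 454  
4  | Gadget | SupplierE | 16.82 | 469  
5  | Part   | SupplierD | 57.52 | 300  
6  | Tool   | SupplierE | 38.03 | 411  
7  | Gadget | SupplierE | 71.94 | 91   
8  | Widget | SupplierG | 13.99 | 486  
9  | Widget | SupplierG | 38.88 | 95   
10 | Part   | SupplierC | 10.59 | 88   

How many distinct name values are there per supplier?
SELECT supplier, COUNT(DISTINCT name)
FROM products
GROUP BY supplier

Result:
  SupplierC: 2 distinct
  SupplierD: 2 distinct
  SupplierE: 2 distinct
  SupplierG: 1 distinct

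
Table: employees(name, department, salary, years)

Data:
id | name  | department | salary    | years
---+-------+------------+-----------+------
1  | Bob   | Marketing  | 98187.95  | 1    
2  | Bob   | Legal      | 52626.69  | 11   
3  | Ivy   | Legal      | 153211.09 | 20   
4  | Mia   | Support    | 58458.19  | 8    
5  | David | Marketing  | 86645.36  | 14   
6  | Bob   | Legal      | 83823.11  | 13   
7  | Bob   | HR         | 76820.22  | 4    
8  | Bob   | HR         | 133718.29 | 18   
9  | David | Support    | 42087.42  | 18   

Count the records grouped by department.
SELECT department, COUNT(*) as count
FROM employees
GROUP BY department

Result:
  HR: 2
  Legal: 3
  Marketing: 2
  Support: 2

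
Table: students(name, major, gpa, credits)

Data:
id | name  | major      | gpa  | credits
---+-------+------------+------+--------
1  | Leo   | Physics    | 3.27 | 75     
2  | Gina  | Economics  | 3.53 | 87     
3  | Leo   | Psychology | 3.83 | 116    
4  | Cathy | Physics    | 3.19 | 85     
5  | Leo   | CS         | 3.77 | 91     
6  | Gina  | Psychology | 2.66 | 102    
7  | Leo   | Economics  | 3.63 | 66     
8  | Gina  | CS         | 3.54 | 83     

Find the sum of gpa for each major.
SELECT major, SUM(gpa) as result
FROM students
GROUP BY major

Result:
  CS: 7.31
  Economics: 7.16
  Physics: 6.46
  Psychology: 6.49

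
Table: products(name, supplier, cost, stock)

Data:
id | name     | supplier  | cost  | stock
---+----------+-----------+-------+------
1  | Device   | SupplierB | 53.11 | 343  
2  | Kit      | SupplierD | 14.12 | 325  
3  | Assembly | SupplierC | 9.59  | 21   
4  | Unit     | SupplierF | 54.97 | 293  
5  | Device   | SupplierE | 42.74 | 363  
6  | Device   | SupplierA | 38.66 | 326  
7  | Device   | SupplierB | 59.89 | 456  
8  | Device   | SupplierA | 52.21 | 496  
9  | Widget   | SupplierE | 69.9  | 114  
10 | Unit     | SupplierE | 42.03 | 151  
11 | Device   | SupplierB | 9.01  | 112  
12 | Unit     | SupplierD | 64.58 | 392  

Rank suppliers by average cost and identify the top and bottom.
SELECT supplier, AVG(cost)
FROM products
GROUP BY supplier
ORDER BY AVG(cost)

All groups:
  SupplierC: 9.59
  SupplierD: 39.35
  SupplierB: 40.67
  SupplierA: 45.44
  SupplierE: 51.56
  SupplierF: 54.97

Highest: SupplierF (54.97)
Lowest: SupplierC (9.59)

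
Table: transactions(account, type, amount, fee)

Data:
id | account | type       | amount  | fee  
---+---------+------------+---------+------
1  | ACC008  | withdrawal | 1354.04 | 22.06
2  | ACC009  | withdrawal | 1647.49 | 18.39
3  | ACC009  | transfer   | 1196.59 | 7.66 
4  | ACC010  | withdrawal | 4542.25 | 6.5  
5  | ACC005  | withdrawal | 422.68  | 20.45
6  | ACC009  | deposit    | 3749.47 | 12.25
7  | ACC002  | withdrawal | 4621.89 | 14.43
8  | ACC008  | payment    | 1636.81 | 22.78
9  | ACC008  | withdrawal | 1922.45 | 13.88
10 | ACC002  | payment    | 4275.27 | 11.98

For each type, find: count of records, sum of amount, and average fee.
SELECT type,
       COUNT(*) as cnt,
       SUM(amount) as total_amount,
       AVG(fee) as avg_fee
FROM transactions
GROUP BY type

Result:
  deposit: 1 records, 3749.47 total amount, 12.25 avg fee
  payment: 2 records, 5912.08 total amount, 17.38 avg fee
  transfer: 1 records, 1196.59 total amount, 7.66 avg fee
  withdrawal: 6 records, 14510.80 total amount, 15.95 avg fee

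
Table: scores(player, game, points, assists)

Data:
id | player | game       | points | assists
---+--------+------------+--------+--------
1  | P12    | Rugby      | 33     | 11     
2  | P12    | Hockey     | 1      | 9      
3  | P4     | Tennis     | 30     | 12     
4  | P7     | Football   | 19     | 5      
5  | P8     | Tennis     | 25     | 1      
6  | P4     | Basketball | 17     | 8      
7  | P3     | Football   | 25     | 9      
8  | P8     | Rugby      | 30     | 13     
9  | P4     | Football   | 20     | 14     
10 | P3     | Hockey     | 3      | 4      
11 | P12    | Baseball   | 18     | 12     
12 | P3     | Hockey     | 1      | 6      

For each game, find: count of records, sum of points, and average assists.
SELECT game,
       COUNT(*) as cnt,
       SUM(points) as total_points,
       AVG(assists) as avg_assists
FROM scores
GROUP BY game

Result:
  Baseball: 1 records, 18 total points, 12.00 avg assists
  Basketball: 1 records, 17 total points, 8.00 avg assists
  Football: 3 records, 64 total points, 9.33 avg assists
  Hockey: 3 records, 5 total points, 6.33 avg assists
  Rugby: 2 records, 63 total points, 12.00 avg assists
  Tennis: 2 records, 55 total points, 6.50 avg assists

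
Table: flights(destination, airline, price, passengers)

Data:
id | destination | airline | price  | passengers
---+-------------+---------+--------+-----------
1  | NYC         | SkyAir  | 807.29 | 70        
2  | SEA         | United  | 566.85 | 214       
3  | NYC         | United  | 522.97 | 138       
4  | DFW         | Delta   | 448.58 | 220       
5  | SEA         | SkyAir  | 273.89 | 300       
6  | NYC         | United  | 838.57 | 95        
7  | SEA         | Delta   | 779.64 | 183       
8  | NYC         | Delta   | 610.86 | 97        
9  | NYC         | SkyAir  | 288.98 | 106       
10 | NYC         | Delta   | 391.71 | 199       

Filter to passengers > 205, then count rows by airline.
SELECT airline, COUNT(*)
FROM flights
WHERE passengers > 205
GROUP BY airline

Note: WHERE filters rows before grouping.

Result:
  Delta: 1
  SkyAir: 1
  United: 1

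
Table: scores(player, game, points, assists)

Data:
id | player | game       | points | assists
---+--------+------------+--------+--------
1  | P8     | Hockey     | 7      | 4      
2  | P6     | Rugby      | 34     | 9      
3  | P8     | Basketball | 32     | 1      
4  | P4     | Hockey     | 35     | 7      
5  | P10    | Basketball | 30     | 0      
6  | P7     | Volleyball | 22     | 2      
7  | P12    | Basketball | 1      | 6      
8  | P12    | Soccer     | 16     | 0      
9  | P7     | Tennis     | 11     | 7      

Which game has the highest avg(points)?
SELECT game, AVG(points) as val
FROM scores
GROUP BY game
ORDER BY val DESC
LIMIT 1

Result: Rugby with avg(points) = 34.00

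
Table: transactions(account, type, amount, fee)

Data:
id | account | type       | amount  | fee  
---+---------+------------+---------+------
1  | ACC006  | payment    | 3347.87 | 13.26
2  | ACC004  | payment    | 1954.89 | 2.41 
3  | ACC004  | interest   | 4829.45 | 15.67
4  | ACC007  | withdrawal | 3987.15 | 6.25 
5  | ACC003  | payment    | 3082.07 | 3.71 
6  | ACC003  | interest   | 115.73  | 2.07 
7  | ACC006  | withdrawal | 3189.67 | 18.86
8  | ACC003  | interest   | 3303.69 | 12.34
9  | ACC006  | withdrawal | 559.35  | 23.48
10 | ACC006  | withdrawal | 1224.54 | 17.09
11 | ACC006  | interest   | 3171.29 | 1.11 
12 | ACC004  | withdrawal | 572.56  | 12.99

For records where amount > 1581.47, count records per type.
SELECT type, COUNT(*)
FROM transactions
WHERE amount > 1581.47
GROUP BY type

Note: WHERE filters rows before grouping.

Result:
  interest: 3
  payment: 3
  withdrawal: 2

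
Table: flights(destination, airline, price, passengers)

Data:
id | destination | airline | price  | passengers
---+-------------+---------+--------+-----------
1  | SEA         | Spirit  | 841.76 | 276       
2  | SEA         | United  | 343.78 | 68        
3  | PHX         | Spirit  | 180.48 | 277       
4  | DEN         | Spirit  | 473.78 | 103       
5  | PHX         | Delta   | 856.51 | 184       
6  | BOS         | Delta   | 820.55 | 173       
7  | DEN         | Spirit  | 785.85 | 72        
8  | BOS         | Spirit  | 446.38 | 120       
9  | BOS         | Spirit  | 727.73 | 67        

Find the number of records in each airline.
SELECT airline, COUNT(*) as count
FROM flights
GROUP BY airline

Result:
  Delta: 2
  Spirit: 6
  United: 1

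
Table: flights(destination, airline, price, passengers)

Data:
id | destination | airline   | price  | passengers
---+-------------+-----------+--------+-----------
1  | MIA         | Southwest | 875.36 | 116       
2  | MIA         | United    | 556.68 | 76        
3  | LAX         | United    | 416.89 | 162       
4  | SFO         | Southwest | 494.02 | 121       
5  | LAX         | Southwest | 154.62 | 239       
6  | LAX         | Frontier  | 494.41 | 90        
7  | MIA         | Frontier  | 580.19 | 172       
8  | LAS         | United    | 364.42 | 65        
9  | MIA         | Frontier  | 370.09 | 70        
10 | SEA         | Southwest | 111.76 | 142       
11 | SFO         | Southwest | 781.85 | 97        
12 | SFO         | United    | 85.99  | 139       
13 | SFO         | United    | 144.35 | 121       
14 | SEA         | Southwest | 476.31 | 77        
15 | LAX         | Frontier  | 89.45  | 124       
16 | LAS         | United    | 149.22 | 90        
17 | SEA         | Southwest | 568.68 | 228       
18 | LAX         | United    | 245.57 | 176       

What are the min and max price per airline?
SELECT airline, MIN(price), MAX(price)
FROM flights
GROUP BY airline

Result:
  Frontier: min=89.45, max=580.19
  Southwest: min=111.76, max=875.36
  United: min=85.99, max=556.68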